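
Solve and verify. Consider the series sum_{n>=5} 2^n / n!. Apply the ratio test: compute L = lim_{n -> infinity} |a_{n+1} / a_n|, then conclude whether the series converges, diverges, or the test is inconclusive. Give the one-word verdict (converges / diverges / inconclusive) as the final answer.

Let a_n denote the general term. Form the ratio a_{n+1}/a_n and simplify:
a_{n+1}/a_n = 2/(n + 1)
Take the limit as n -> infinity: L = 0.
Since L = 0 < 1, the ratio test implies the series converges.

converges


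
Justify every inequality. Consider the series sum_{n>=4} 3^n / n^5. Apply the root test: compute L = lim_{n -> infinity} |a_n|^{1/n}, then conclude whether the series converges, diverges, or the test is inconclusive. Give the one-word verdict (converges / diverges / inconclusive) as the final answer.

Let a_n denote the general term. Form |a_n|^(1/n) and simplify:
|a_n|^(1/n) = 3/n^(5/n)
Take the limit as n -> infinity: L = 3.
Since L = 3 > 1, the root test implies divergence.

diverges


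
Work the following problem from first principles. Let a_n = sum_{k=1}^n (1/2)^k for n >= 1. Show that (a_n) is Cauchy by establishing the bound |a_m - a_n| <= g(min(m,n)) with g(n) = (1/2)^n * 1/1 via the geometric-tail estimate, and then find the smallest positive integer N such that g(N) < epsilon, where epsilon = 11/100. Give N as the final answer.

For m > n >= 1: |a_m - a_n| = sum_{k=n+1}^m (1/2)^k < sum_{k=n+1}^infinity (1/2)^k = (1/2)^(n+1) / (1 - 1/2) = (1/2)^n * (1/2) * (2/1) = (1/2)^n * 1/1.
So g(n) = (1/2)^n / 1. Since g(n) -> 0, (a_n) is Cauchy.
Now solve g(N) < 11/100: (1/2)^N / 1 < 11/100 <=> 2^N > 1 / (1 * 11/100) = 100/11.
Check powers of 2: 2^3 = 8 <= 100/11, 2^4 = 16 > 100/11.
So the smallest such N is 4. Check: g(4) = 1/(1 * 16) = 1/16 < 11/100.

4


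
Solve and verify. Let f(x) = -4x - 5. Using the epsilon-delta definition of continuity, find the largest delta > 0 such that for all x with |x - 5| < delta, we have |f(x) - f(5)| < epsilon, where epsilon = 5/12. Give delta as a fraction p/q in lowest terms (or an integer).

We compute f(5) = -4*(5) - 5 = -25.
|f(x) - f(5)| = |-4x - 5 - (-25)| = |-4(x - 5)| = 4|x - 5|.
We need 4|x - 5| < 5/12, i.e. |x - 5| < 5/12 / 4 = 5/48.
So any delta <= 5/48 works. Conversely, if delta > 5/48, then x = 5 + 5/48 satisfies |x - 5| = 5/48 < delta but |f(x) - f(5)| = 4 * 5/48 = 5/12, which is not < 5/12; so no larger delta works.
Hence the largest such delta is 5/48.

5/48


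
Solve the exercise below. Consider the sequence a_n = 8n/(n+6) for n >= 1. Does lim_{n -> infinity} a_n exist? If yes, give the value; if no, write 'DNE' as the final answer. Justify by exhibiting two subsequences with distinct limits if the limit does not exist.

Examine the behaviour of a_n along subsequences.
Even-n subsequence a_{2k} = 8(2k)/(2k+6) -> 8. Odd-n subsequence a_{2k+1} = 8(2k+1)/(2k+7) -> 8. Both tend to 8, which suggests the limit is 8; verify directly.
|a_n - 8| = |8n - 8(n+6)| / (n+6) = 48/(n+6) < 48/n for every n >= 1.
Given epsilon > 0, choose a positive integer N > 48/epsilon. Then for all n >= N, |a_n - 8| < 48/n <= 48/N < epsilon.
So by the definition of the limit, lim a_n exists and equals 8.

8


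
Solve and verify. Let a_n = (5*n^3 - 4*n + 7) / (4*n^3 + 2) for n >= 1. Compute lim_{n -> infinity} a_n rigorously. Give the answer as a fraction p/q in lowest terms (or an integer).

Divide numerator and denominator by n^3, the highest power:
numerator / n^3 = 5 - 4/n^2 + 7/n^3
denominator / n^3 = 4 + 2/n^3
As n -> infinity, all terms of the form c/n^k (k >= 1) tend to 0.
So numerator / n^3 -> 5 and denominator / n^3 -> 4.
Therefore lim a_n = 5/4.

5/4


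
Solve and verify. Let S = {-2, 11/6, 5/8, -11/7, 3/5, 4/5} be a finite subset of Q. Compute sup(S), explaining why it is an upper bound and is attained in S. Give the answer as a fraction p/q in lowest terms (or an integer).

S is finite, so sup(S) = max(S).
Sorted decreasing:
11/6, 4/5, 5/8, 3/5, -11/7, -2
The extremum is 11/6.
For every x in S, x <= 11/6. And 11/6 is in S, so it is attained.
Therefore sup(S) = 11/6.

11/6


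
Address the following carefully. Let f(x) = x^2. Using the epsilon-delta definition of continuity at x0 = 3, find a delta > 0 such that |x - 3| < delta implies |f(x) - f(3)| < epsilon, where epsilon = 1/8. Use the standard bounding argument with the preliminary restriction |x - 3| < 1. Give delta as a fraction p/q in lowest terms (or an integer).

Factor: |x^2 - (3)^2| = |x - 3| * |x + 3|.
Impose |x - 3| < 1 first. Then |x + 3| = |(x - 3) + 2*(3)| <= |x - 3| + 2*|3| < 1 + 6 = 7.
So |x^2 - (3)^2| < delta * 7.
We need delta * 7 <= 1/8, i.e. delta <= 1/8/7 = 1/56.
Since 1/56 < 1, this is tighter than 1; take delta = 1/56.
So delta = 1/56 works.

1/56


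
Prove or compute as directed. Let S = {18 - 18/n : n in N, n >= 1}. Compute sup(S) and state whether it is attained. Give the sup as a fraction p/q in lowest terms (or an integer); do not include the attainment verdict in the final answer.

Analysis:
- Values: 0, 9, 12, 27/2, ... strictly increasing.
- Minimum is 0 (n=1); inf = 0 (attained).
- 18 - 18/n -> 18 from below; sup = 18, not attained.
Conclusion: sup(S) = 18, not attained in S.

18


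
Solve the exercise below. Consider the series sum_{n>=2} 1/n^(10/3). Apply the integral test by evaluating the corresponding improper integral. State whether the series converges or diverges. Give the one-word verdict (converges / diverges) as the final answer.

Let f(x) = x^(-10/3). Then f is positive, continuous, and decreasing on [2, infinity), so the integral test applies.
Compute the improper integral int_{2}^infinity f(x) dx:
  antiderivative F(x) = -3/(7*x^(7/3)).
  As x -> infinity, F(x) -> 0 (since p = 10/3 > 1).
  So int = F(infinity) - F(2) = 0 - (-3*2^(2/3)/56) = 3*2^(2/3)/56.
  Finite, so by the integral test, the series converges.

converges


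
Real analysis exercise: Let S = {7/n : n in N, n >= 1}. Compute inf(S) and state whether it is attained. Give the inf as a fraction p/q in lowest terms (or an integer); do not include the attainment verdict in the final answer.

Analysis:
- Values: 7, 7/2, 7/3, 7/4, ... strictly decreasing.
- The maximum is 7 (n=1); sup = 7 (attained).
- The set is bounded below by 0; 7/n -> 0 so 0 is the greatest lower bound.
- 0 is not in the set, so inf = 0 is not attained.
Conclusion: inf(S) = 0, not attained in S.

0


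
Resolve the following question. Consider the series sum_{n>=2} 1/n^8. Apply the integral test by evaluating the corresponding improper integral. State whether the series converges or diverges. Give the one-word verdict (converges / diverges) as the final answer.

Let f(x) = x^(-8). Then f is positive, continuous, and decreasing on [2, infinity), so the integral test applies.
Compute the improper integral int_{2}^infinity f(x) dx:
  antiderivative F(x) = -1/(7*x^7).
  As x -> infinity, F(x) -> 0 (since p = 8 > 1).
  So int = F(infinity) - F(2) = 0 - (-1/896) = 1/896.
  Finite, so by the integral test, the series converges.

converges


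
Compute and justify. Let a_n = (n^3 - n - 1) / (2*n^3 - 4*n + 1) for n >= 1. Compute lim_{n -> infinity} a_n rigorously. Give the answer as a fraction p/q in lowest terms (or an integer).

Divide numerator and denominator by n^3, the highest power:
numerator / n^3 = 1 - 1/n^2 - 1/n^3
denominator / n^3 = 2 - 4/n^2 + n^(-3)
As n -> infinity, all terms of the form c/n^k (k >= 1) tend to 0.
So numerator / n^3 -> 1 and denominator / n^3 -> 2.
Therefore lim a_n = 1/2.

1/2


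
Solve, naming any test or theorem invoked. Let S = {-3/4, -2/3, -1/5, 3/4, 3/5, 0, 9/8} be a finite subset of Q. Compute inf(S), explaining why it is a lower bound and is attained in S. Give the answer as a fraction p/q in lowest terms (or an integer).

S is finite, so inf(S) = min(S).
Sorted increasing:
-3/4, -2/3, -1/5, 0, 3/5, 3/4, 9/8
The extremum is -3/4.
For every x in S, x >= -3/4. And -3/4 is in S, so it is attained.
Therefore inf(S) = -3/4.

-3/4


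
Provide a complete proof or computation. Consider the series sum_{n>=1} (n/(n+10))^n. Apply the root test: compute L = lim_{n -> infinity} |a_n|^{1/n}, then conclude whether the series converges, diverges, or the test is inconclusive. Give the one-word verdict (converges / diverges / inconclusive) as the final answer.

Let a_n denote the general term. Form |a_n|^(1/n) and simplify:
|a_n|^(1/n) = n/(n + 10)
Take the limit as n -> infinity: L = 1.
Since L = 1, the root test is inconclusive. (In fact a_n = (n/(n+10))^n -> e^(-10) != 0, so the nth-term test shows divergence; but the root test itself gives no conclusion.)

inconclusive


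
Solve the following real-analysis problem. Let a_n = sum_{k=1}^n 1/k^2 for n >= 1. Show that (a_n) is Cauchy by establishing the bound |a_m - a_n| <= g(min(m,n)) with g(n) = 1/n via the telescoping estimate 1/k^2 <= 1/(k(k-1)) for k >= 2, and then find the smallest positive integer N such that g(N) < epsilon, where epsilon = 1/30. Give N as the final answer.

For m > n >= 1: |a_m - a_n| = sum_{k=n+1}^m 1/k^2.
Use 1/k^2 <= 1/(k(k-1)) = 1/(k-1) - 1/k for k >= 2:
sum_{k=n+1}^m 1/k^2 <= sum_{k=n+1}^m (1/(k-1) - 1/k) = 1/n - 1/m <= 1/n.
By symmetry the same bound holds with n,m swapped, so |a_m - a_n| <= 1/min(m,n) = g(min(m,n)). Since g(n) -> 0, (a_n) is Cauchy.
Now solve g(N) < 1/30: 1/N < 1/30 <=> N > 1/(1/30) = 30.
The smallest integer strictly greater than 30 is N = 31.
Check: g(31) = 1/31 < 1/30; g(30) = 1/30 >= 1/30. So N = 31.

31


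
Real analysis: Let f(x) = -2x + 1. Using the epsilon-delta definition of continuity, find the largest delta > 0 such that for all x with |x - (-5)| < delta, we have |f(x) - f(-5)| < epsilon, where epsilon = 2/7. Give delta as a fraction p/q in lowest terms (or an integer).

We compute f(-5) = -2*(-5) + 1 = 11.
|f(x) - f(-5)| = |-2x + 1 - (11)| = |-2(x - (-5))| = 2|x - (-5)|.
We need 2|x - (-5)| < 2/7, i.e. |x - (-5)| < 2/7 / 2 = 1/7.
So any delta <= 1/7 works. Conversely, if delta > 1/7, then x = -5 + 1/7 satisfies |x - (-5)| = 1/7 < delta but |f(x) - f(-5)| = 2 * 1/7 = 2/7, which is not < 2/7; so no larger delta works.
Hence the largest such delta is 1/7.

1/7


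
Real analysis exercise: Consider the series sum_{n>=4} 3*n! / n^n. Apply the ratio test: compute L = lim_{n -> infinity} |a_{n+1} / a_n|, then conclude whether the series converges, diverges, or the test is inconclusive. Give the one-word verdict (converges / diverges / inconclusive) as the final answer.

Let a_n denote the general term. Form the ratio a_{n+1}/a_n and simplify:
a_{n+1}/a_n = (n/(n + 1))^n
Take the limit as n -> infinity: L = exp(-1).
Since L = exp(-1) < 1, the ratio test implies the series converges.

converges


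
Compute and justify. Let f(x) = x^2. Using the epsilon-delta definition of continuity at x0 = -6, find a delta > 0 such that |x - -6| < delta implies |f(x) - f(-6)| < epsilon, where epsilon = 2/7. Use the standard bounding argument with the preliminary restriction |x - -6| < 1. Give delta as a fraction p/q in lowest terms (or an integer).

Factor: |x^2 - (-6)^2| = |x - -6| * |x + -6|.
Impose |x - -6| < 1 first. Then |x + -6| = |(x - -6) + 2*(-6)| <= |x - -6| + 2*|-6| < 1 + 12 = 13.
So |x^2 - (-6)^2| < delta * 13.
We need delta * 13 <= 2/7, i.e. delta <= 2/7/13 = 2/91.
Since 2/91 < 1, this is tighter than 1; take delta = 2/91.
So delta = 2/91 works.

2/91


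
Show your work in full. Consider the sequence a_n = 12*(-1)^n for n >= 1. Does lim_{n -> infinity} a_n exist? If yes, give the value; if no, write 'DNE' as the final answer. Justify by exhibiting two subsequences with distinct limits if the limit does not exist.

Examine the behaviour of a_n along subsequences.
Even-n subsequence a_{2k} = 12 -> 12. Odd-n subsequence a_{2k+1} = -12 -> -12.
Since these two subsequential limits are 12 and -12, distinct, the full sequence cannot converge (a convergent sequence has all subsequences tending to the same limit). So lim a_n does not exist.

DNE


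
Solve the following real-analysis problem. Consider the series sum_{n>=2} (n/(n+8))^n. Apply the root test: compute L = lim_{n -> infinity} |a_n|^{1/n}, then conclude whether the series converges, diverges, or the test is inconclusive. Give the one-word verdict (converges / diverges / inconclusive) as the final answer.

Let a_n denote the general term. Form |a_n|^(1/n) and simplify:
|a_n|^(1/n) = n/(n + 8)
Take the limit as n -> infinity: L = 1.
Since L = 1, the root test is inconclusive. (In fact a_n = (n/(n+8))^n -> e^(-8) != 0, so the nth-term test shows divergence; but the root test itself gives no conclusion.)

inconclusive


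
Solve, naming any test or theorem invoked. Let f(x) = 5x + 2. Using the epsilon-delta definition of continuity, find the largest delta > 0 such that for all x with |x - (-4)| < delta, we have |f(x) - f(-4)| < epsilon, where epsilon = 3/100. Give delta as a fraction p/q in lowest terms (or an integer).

We compute f(-4) = 5*(-4) + 2 = -18.
|f(x) - f(-4)| = |5x + 2 - (-18)| = |5(x - (-4))| = 5|x - (-4)|.
We need 5|x - (-4)| < 3/100, i.e. |x - (-4)| < 3/100 / 5 = 3/500.
So any delta <= 3/500 works. Conversely, if delta > 3/500, then x = -4 + 3/500 satisfies |x - (-4)| = 3/500 < delta but |f(x) - f(-4)| = 5 * 3/500 = 3/100, which is not < 3/100; so no larger delta works.
Hence the largest such delta is 3/500.

3/500


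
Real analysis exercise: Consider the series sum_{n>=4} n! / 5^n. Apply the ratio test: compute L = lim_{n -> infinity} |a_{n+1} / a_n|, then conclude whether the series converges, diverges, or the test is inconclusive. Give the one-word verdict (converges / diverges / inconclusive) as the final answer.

Let a_n denote the general term. Form the ratio a_{n+1}/a_n and simplify:
a_{n+1}/a_n = n/5 + 1/5
Take the limit as n -> infinity: L = infinity.
Since L = infinity > 1 (or L = infinity), the ratio test implies the series diverges.

diverges


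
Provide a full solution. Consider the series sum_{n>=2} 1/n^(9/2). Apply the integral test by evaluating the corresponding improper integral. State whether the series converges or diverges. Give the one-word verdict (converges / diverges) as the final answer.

Let f(x) = x^(-9/2). Then f is positive, continuous, and decreasing on [2, infinity), so the integral test applies.
Compute the improper integral int_{2}^infinity f(x) dx:
  antiderivative F(x) = -2/(7*x^(7/2)).
  As x -> infinity, F(x) -> 0 (since p = 9/2 > 1).
  So int = F(infinity) - F(2) = 0 - (-sqrt(2)/56) = sqrt(2)/56.
  Finite, so by the integral test, the series converges.

converges


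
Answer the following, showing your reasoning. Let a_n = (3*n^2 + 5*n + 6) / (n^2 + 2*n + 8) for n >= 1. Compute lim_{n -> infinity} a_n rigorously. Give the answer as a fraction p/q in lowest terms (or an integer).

Divide numerator and denominator by n^2, the highest power:
numerator / n^2 = 3 + 5/n + 6/n^2
denominator / n^2 = 1 + 2/n + 8/n^2
As n -> infinity, all terms of the form c/n^k (k >= 1) tend to 0.
So numerator / n^2 -> 3 and denominator / n^2 -> 1.
Therefore lim a_n = 3.

3


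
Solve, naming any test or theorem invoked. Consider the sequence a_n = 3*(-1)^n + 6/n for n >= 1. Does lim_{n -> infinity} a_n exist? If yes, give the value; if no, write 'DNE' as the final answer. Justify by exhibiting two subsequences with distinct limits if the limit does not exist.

Examine the behaviour of a_n along subsequences.
a_{2k} = 3 + 6/(2k) -> 3. a_{2k+1} = -3 + 6/(2k+1) -> -3.
Since these two subsequential limits are 3 and -3, distinct, the full sequence cannot converge (a convergent sequence has all subsequences tending to the same limit). So lim a_n does not exist.

DNE


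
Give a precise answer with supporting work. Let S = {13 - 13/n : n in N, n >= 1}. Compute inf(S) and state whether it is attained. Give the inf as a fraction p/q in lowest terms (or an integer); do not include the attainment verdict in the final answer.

Analysis:
- Values: 0, 13/2, 26/3, 39/4, ... strictly increasing.
- Minimum is 0 (n=1); inf = 0 (attained).
- 13 - 13/n -> 13 from below; sup = 13, not attained.
Conclusion: inf(S) = 0, attained in S.

0


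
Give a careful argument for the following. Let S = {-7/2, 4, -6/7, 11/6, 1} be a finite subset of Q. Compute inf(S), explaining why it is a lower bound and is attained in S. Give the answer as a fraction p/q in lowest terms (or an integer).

S is finite, so inf(S) = min(S).
Sorted increasing:
-7/2, -6/7, 1, 11/6, 4
The extremum is -7/2.
For every x in S, x >= -7/2. And -7/2 is in S, so it is attained.
Therefore inf(S) = -7/2.

-7/2


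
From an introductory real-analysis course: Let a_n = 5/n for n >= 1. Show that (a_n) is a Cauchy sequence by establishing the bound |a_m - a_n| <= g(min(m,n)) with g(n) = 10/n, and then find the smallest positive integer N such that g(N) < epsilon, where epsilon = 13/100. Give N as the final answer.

For any m, n >= 1, by the triangle inequality:
|a_m - a_n| = |5/m - 5/n| <= 5*1/m + 5*1/n <= 10/min(m,n).
So g(n) = 10/n bounds the Cauchy difference. Since g(n) -> 0, (a_n) is Cauchy.
Now solve g(N) < 13/100: 10/N < 13/100 <=> N > 10 / (13/100) = 1000/13.
The smallest integer strictly greater than 1000/13 is N = 77.
Check: g(77) = 10/77 = 10/77 < 13/100; g(76) = 5/38 >= 13/100. So N = 77.

77


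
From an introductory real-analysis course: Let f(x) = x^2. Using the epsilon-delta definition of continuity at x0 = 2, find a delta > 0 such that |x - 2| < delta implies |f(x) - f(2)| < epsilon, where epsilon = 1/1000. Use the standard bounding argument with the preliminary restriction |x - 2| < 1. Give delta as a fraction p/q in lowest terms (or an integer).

Factor: |x^2 - (2)^2| = |x - 2| * |x + 2|.
Impose |x - 2| < 1 first. Then |x + 2| = |(x - 2) + 2*(2)| <= |x - 2| + 2*|2| < 1 + 4 = 5.
So |x^2 - (2)^2| < delta * 5.
We need delta * 5 <= 1/1000, i.e. delta <= 1/1000/5 = 1/5000.
Since 1/5000 < 1, this is tighter than 1; take delta = 1/5000.
So delta = 1/5000 works.

1/5000


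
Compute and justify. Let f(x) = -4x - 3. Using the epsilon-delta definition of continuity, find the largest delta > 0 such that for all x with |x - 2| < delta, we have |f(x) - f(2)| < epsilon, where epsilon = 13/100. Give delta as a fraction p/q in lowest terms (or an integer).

We compute f(2) = -4*(2) - 3 = -11.
|f(x) - f(2)| = |-4x - 3 - (-11)| = |-4(x - 2)| = 4|x - 2|.
We need 4|x - 2| < 13/100, i.e. |x - 2| < 13/100 / 4 = 13/400.
So any delta <= 13/400 works. Conversely, if delta > 13/400, then x = 2 + 13/400 satisfies |x - 2| = 13/400 < delta but |f(x) - f(2)| = 4 * 13/400 = 13/100, which is not < 13/100; so no larger delta works.
Hence the largest such delta is 13/400.

13/400


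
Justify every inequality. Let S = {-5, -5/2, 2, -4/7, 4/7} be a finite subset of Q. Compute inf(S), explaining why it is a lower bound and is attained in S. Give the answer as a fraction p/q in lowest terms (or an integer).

S is finite, so inf(S) = min(S).
Sorted increasing:
-5, -5/2, -4/7, 4/7, 2
The extremum is -5.
For every x in S, x >= -5. And -5 is in S, so it is attained.
Therefore inf(S) = -5.

-5


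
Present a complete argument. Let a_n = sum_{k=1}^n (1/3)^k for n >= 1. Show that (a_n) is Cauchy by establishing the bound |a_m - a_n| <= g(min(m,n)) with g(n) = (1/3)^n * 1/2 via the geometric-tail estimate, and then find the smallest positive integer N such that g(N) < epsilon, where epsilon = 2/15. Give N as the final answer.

For m > n >= 1: |a_m - a_n| = sum_{k=n+1}^m (1/3)^k < sum_{k=n+1}^infinity (1/3)^k = (1/3)^(n+1) / (1 - 1/3) = (1/3)^n * (1/3) * (3/2) = (1/3)^n * 1/2.
So g(n) = (1/3)^n / 2. Since g(n) -> 0, (a_n) is Cauchy.
Now solve g(N) < 2/15: (1/3)^N / 2 < 2/15 <=> 3^N > 1 / (2 * 2/15) = 15/4.
Check powers of 3: 3^1 = 3 <= 15/4, 3^2 = 9 > 15/4.
So the smallest such N is 2. Check: g(2) = 1/(2 * 9) = 1/18 < 2/15.

2


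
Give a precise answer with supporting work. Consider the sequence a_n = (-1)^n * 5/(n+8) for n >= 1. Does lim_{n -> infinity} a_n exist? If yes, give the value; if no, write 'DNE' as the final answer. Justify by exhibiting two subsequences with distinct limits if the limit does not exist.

Examine the behaviour of a_n along subsequences.
Even-n subsequence a_{2k} = 5/(2k+8) -> 0. Odd-n subsequence a_{2k+1} = -5/(2k+9) -> 0. Both tend to 0, which suggests the limit is 0; verify directly.
|a_n - 0| = 5/(n+8) < 5/n for every n >= 1.
Given epsilon > 0, choose a positive integer N > 5/epsilon. Then for all n >= N, |a_n| < 5/n <= 5/N < epsilon.
So by the definition of the limit, lim a_n exists and equals 0.

0


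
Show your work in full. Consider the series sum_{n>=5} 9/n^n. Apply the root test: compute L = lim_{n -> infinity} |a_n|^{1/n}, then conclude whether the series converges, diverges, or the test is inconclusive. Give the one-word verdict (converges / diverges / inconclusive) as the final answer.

Let a_n denote the general term. Form |a_n|^(1/n) and simplify:
|a_n|^(1/n) = 3^(2/n)/n
Take the limit as n -> infinity: L = 0.
Since L = 0 < 1, the root test implies convergence.

converges


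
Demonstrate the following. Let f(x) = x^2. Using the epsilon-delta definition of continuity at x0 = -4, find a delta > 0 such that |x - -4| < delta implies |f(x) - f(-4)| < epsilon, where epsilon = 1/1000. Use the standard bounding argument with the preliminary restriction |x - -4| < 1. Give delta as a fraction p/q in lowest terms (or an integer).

Factor: |x^2 - (-4)^2| = |x - -4| * |x + -4|.
Impose |x - -4| < 1 first. Then |x + -4| = |(x - -4) + 2*(-4)| <= |x - -4| + 2*|-4| < 1 + 8 = 9.
So |x^2 - (-4)^2| < delta * 9.
We need delta * 9 <= 1/1000, i.e. delta <= 1/1000/9 = 1/9000.
Since 1/9000 < 1, this is tighter than 1; take delta = 1/9000.
So delta = 1/9000 works.

1/9000


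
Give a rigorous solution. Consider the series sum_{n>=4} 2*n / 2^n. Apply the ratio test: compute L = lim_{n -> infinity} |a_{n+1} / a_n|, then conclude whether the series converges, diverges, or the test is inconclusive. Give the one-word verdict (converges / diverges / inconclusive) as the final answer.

Let a_n denote the general term. Form the ratio a_{n+1}/a_n and simplify:
a_{n+1}/a_n = (n + 1)/(2*n)
Take the limit as n -> infinity: L = 1/2.
Since L = 1/2 < 1, the ratio test implies the series converges.

converges


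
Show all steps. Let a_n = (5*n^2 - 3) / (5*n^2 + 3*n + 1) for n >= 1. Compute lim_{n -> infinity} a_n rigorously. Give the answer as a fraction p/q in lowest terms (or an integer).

Divide numerator and denominator by n^2, the highest power:
numerator / n^2 = 5 - 3/n^2
denominator / n^2 = 5 + 3/n + n^(-2)
As n -> infinity, all terms of the form c/n^k (k >= 1) tend to 0.
So numerator / n^2 -> 5 and denominator / n^2 -> 5.
Therefore lim a_n = 1.

1


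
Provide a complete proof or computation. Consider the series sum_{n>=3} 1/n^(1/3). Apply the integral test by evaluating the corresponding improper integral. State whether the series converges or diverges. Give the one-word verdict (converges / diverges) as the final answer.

Let f(x) = x^(-1/3). Then f is positive, continuous, and decreasing on [3, infinity), so the integral test applies.
Compute the improper integral int_{3}^infinity f(x) dx:
  antiderivative F(x) = 3*x^(2/3)/2.
  As x -> infinity, F(x) -> infinity (since p = 1/3 < 1).
  So the integral diverges. By the integral test, the series diverges.

diverges


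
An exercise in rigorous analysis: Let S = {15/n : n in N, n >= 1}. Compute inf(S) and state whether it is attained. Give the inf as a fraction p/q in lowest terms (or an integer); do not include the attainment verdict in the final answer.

Analysis:
- Values: 15, 15/2, 5, 15/4, ... strictly decreasing.
- The maximum is 15 (n=1); sup = 15 (attained).
- The set is bounded below by 0; 15/n -> 0 so 0 is the greatest lower bound.
- 0 is not in the set, so inf = 0 is not attained.
Conclusion: inf(S) = 0, not attained in S.

0


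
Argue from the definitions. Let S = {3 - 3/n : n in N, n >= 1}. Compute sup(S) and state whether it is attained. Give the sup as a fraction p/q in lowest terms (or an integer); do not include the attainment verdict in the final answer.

Analysis:
- Values: 0, 3/2, 2, 9/4, ... strictly increasing.
- Minimum is 0 (n=1); inf = 0 (attained).
- 3 - 3/n -> 3 from below; sup = 3, not attained.
Conclusion: sup(S) = 3, not attained in S.

3


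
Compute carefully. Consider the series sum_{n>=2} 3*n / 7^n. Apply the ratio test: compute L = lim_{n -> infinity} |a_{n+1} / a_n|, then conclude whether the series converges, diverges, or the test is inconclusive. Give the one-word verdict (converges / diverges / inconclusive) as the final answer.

Let a_n denote the general term. Form the ratio a_{n+1}/a_n and simplify:
a_{n+1}/a_n = (n + 1)/(7*n)
Take the limit as n -> infinity: L = 1/7.
Since L = 1/7 < 1, the ratio test implies the series converges.

converges


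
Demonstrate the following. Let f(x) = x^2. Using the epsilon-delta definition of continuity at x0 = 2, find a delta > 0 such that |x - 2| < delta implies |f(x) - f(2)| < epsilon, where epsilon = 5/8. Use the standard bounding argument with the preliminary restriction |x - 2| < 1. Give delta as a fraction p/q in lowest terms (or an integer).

Factor: |x^2 - (2)^2| = |x - 2| * |x + 2|.
Impose |x - 2| < 1 first. Then |x + 2| = |(x - 2) + 2*(2)| <= |x - 2| + 2*|2| < 1 + 4 = 5.
So |x^2 - (2)^2| < delta * 5.
We need delta * 5 <= 5/8, i.e. delta <= 5/8/5 = 1/8.
Since 1/8 < 1, this is tighter than 1; take delta = 1/8.
So delta = 1/8 works.

1/8


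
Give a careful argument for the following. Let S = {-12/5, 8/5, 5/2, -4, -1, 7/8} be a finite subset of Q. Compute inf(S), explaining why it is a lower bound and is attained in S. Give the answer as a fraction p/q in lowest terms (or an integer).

S is finite, so inf(S) = min(S).
Sorted increasing:
-4, -12/5, -1, 7/8, 8/5, 5/2
The extremum is -4.
For every x in S, x >= -4. And -4 is in S, so it is attained.
Therefore inf(S) = -4.

-4


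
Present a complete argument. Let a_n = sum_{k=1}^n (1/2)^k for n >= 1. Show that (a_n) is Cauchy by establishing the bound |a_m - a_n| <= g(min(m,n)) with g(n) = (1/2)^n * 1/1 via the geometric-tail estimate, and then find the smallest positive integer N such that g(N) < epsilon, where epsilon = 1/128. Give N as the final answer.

For m > n >= 1: |a_m - a_n| = sum_{k=n+1}^m (1/2)^k < sum_{k=n+1}^infinity (1/2)^k = (1/2)^(n+1) / (1 - 1/2) = (1/2)^n * (1/2) * (2/1) = (1/2)^n * 1/1.
So g(n) = (1/2)^n / 1. Since g(n) -> 0, (a_n) is Cauchy.
Now solve g(N) < 1/128: (1/2)^N / 1 < 1/128 <=> 2^N > 1 / (1 * 1/128) = 128.
Check powers of 2: 2^7 = 128 <= 128, 2^8 = 256 > 128.
So the smallest such N is 8. Check: g(8) = 1/(1 * 256) = 1/256 < 1/128.

8


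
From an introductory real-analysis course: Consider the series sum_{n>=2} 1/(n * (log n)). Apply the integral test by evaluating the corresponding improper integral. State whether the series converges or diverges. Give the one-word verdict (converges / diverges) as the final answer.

Let f(x) = 1/(x*log(x)). Then f is positive, continuous, and decreasing on [2, infinity), so the integral test applies.
Compute the improper integral int_{2}^infinity f(x) dx:
  antiderivative F(x) = log(log(x)).
  F(x) = log(log(x)) -> infinity as x -> infinity. The integral diverges, so by the integral test, the series diverges.

diverges


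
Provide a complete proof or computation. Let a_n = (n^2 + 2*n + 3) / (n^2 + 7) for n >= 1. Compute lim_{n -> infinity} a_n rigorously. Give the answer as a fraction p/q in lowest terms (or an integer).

Divide numerator and denominator by n^2, the highest power:
numerator / n^2 = 1 + 2/n + 3/n^2
denominator / n^2 = 1 + 7/n^2
As n -> infinity, all terms of the form c/n^k (k >= 1) tend to 0.
So numerator / n^2 -> 1 and denominator / n^2 -> 1.
Therefore lim a_n = 1.

1


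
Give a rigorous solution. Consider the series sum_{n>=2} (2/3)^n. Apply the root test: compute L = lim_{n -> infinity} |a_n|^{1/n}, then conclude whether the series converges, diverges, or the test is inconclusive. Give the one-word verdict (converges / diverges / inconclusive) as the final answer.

Let a_n denote the general term. Form |a_n|^(1/n) and simplify:
|a_n|^(1/n) = 2/3
Take the limit as n -> infinity: L = 2/3.
Since L = 2/3 < 1, the root test implies convergence.

converges


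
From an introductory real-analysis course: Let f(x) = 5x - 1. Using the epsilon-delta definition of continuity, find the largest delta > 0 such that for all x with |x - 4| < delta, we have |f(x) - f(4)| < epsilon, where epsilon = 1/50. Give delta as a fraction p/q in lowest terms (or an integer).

We compute f(4) = 5*(4) - 1 = 19.
|f(x) - f(4)| = |5x - 1 - (19)| = |5(x - 4)| = 5|x - 4|.
We need 5|x - 4| < 1/50, i.e. |x - 4| < 1/50 / 5 = 1/250.
So any delta <= 1/250 works. Conversely, if delta > 1/250, then x = 4 + 1/250 satisfies |x - 4| = 1/250 < delta but |f(x) - f(4)| = 5 * 1/250 = 1/50, which is not < 1/50; so no larger delta works.
Hence the largest such delta is 1/250.

1/250


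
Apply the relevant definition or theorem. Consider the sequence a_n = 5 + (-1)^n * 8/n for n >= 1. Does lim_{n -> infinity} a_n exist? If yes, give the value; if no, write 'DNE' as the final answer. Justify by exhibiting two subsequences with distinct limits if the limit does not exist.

Examine the behaviour of a_n along subsequences.
Even-n subsequence a_{2k} = 5 + 8/(2k) -> 5. Odd-n subsequence a_{2k+1} = 5 - 8/(2k+1) -> 5. Both tend to 5, which suggests the limit is 5; verify directly.
|a_n - 5| = |(-1)^n * 8/n| = 8/n for every n >= 1.
Given epsilon > 0, choose a positive integer N > 8/epsilon. Then for all n >= N, |a_n - 5| = 8/n <= 8/N < epsilon.
So by the definition of the limit, lim a_n exists and equals 5.

5


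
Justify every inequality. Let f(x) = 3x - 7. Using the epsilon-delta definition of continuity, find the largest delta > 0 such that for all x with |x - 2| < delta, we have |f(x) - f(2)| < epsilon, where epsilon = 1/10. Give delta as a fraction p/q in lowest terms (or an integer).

We compute f(2) = 3*(2) - 7 = -1.
|f(x) - f(2)| = |3x - 7 - (-1)| = |3(x - 2)| = 3|x - 2|.
We need 3|x - 2| < 1/10, i.e. |x - 2| < 1/10 / 3 = 1/30.
So any delta <= 1/30 works. Conversely, if delta > 1/30, then x = 2 + 1/30 satisfies |x - 2| = 1/30 < delta but |f(x) - f(2)| = 3 * 1/30 = 1/10, which is not < 1/10; so no larger delta works.
Hence the largest such delta is 1/30.

1/30


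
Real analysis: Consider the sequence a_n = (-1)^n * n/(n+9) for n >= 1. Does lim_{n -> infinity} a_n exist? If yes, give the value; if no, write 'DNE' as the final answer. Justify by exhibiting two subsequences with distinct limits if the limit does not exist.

Examine the behaviour of a_n along subsequences.
a_{2k} = 2k/(2k+9) -> 1. a_{2k+1} = -(2k+1)/(2k+10) -> -1.
Since these two subsequential limits are 1 and -1, distinct, the full sequence cannot converge (a convergent sequence has all subsequences tending to the same limit). So lim a_n does not exist.

DNE


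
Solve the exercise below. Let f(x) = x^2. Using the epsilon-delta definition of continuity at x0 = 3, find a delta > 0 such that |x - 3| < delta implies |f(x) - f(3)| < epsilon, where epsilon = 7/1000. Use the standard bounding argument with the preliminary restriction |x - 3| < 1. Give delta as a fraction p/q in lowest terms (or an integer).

Factor: |x^2 - (3)^2| = |x - 3| * |x + 3|.
Impose |x - 3| < 1 first. Then |x + 3| = |(x - 3) + 2*(3)| <= |x - 3| + 2*|3| < 1 + 6 = 7.
So |x^2 - (3)^2| < delta * 7.
We need delta * 7 <= 7/1000, i.e. delta <= 7/1000/7 = 1/1000.
Since 1/1000 < 1, this is tighter than 1; take delta = 1/1000.
So delta = 1/1000 works.

1/1000


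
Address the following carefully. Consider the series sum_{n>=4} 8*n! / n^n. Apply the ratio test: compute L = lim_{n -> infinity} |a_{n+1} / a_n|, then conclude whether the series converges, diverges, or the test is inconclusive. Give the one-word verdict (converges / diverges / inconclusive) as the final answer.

Let a_n denote the general term. Form the ratio a_{n+1}/a_n and simplify:
a_{n+1}/a_n = (n/(n + 1))^n
Take the limit as n -> infinity: L = exp(-1).
Since L = exp(-1) < 1, the ratio test implies the series converges.

converges


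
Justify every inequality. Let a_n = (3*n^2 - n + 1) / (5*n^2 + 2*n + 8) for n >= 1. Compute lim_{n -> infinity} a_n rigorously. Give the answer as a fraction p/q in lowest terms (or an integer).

Divide numerator and denominator by n^2, the highest power:
numerator / n^2 = 3 - 1/n + n^(-2)
denominator / n^2 = 5 + 2/n + 8/n^2
As n -> infinity, all terms of the form c/n^k (k >= 1) tend to 0.
So numerator / n^2 -> 3 and denominator / n^2 -> 5.
Therefore lim a_n = 3/5.

3/5


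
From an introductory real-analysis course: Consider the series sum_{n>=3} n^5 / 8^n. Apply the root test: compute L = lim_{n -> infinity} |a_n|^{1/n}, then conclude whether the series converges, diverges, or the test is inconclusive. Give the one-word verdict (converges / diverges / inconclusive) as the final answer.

Let a_n denote the general term. Form |a_n|^(1/n) and simplify:
|a_n|^(1/n) = n^(5/n)/8
Take the limit as n -> infinity: L = 1/8.
Since L = 1/8 < 1, the root test implies convergence.

converges


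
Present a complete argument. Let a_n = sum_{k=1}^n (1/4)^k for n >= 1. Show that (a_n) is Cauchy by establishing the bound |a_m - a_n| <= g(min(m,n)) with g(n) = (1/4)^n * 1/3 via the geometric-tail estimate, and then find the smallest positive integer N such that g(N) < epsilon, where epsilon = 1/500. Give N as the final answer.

For m > n >= 1: |a_m - a_n| = sum_{k=n+1}^m (1/4)^k < sum_{k=n+1}^infinity (1/4)^k = (1/4)^(n+1) / (1 - 1/4) = (1/4)^n * (1/4) * (4/3) = (1/4)^n * 1/3.
So g(n) = (1/4)^n / 3. Since g(n) -> 0, (a_n) is Cauchy.
Now solve g(N) < 1/500: (1/4)^N / 3 < 1/500 <=> 4^N > 1 / (3 * 1/500) = 500/3.
Check powers of 4: 4^3 = 64 <= 500/3, 4^4 = 256 > 500/3.
So the smallest such N is 4. Check: g(4) = 1/(3 * 256) = 1/768 < 1/500.

4


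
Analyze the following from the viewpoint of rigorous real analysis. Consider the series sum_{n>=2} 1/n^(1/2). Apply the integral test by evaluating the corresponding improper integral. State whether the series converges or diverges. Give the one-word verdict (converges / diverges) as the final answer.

Let f(x) = 1/sqrt(x). Then f is positive, continuous, and decreasing on [2, infinity), so the integral test applies.
Compute the improper integral int_{2}^infinity f(x) dx:
  antiderivative F(x) = 2*sqrt(x).
  As x -> infinity, F(x) -> infinity (since p = 1/2 < 1).
  So the integral diverges. By the integral test, the series diverges.

diverges


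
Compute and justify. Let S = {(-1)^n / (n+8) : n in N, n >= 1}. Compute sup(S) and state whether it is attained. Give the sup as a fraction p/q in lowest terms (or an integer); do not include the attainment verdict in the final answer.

Analysis:
- Values: -1/9, 1/10, -1/11, 1/12, -1/13, ...
- Positive terms (even n): 1/(2+8), 1/(4+8), ... decreasing -> max = 1/10 (n=2).
- Negative terms (odd n): -1/(1+8), -1/(3+8), ... increasing -> min = -1/9 (n=1).
- So sup = 1/10 (attained at n=2); inf = -1/9 (attained at n=1).
Conclusion: sup(S) = 1/10, attained in S.

1/10


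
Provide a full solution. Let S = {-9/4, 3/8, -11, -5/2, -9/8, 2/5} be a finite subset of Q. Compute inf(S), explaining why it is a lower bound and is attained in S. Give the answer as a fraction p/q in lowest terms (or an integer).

S is finite, so inf(S) = min(S).
Sorted increasing:
-11, -5/2, -9/4, -9/8, 3/8, 2/5
The extremum is -11.
For every x in S, x >= -11. And -11 is in S, so it is attained.
Therefore inf(S) = -11.

-11


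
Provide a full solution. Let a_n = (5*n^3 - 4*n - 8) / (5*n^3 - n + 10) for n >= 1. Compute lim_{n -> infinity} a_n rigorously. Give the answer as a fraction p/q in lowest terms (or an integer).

Divide numerator and denominator by n^3, the highest power:
numerator / n^3 = 5 - 4/n^2 - 8/n^3
denominator / n^3 = 5 - 1/n^2 + 10/n^3
As n -> infinity, all terms of the form c/n^k (k >= 1) tend to 0.
So numerator / n^3 -> 5 and denominator / n^3 -> 5.
Therefore lim a_n = 1.

1


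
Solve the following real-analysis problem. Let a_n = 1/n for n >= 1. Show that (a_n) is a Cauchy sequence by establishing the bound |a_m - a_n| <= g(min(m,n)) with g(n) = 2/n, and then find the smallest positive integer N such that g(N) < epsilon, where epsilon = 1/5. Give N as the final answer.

For any m, n >= 1, by the triangle inequality:
|a_m - a_n| = |1/m - 1/n| <= 1/m + 1/n <= 2/min(m,n).
So g(n) = 2/n bounds the Cauchy difference. Since g(n) -> 0, (a_n) is Cauchy.
Now solve g(N) < 1/5: 2/N < 1/5 <=> N > 2 / (1/5) = 10.
The smallest integer strictly greater than 10 is N = 11.
Check: g(11) = 2/11 = 2/11 < 1/5; g(10) = 1/5 >= 1/5. So N = 11.

11


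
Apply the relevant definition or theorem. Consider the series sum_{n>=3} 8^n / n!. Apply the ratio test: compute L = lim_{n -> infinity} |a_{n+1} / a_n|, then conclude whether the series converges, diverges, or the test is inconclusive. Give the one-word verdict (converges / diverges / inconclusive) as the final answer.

Let a_n denote the general term. Form the ratio a_{n+1}/a_n and simplify:
a_{n+1}/a_n = 8/(n + 1)
Take the limit as n -> infinity: L = 0.
Since L = 0 < 1, the ratio test implies the series converges.

converges


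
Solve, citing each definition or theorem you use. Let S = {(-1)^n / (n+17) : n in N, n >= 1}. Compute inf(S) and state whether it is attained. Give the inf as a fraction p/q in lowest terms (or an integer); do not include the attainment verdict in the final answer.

Analysis:
- Values: -1/18, 1/19, -1/20, 1/21, -1/22, ...
- Positive terms (even n): 1/(2+17), 1/(4+17), ... decreasing -> max = 1/19 (n=2).
- Negative terms (odd n): -1/(1+17), -1/(3+17), ... increasing -> min = -1/18 (n=1).
- So sup = 1/19 (attained at n=2); inf = -1/18 (attained at n=1).
Conclusion: inf(S) = -1/18, attained in S.

-1/18


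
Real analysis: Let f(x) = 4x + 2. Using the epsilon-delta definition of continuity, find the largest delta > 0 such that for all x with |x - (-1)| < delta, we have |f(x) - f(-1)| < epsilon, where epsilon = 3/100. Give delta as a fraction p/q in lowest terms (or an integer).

We compute f(-1) = 4*(-1) + 2 = -2.
|f(x) - f(-1)| = |4x + 2 - (-2)| = |4(x - (-1))| = 4|x - (-1)|.
We need 4|x - (-1)| < 3/100, i.e. |x - (-1)| < 3/100 / 4 = 3/400.
So any delta <= 3/400 works. Conversely, if delta > 3/400, then x = -1 + 3/400 satisfies |x - (-1)| = 3/400 < delta but |f(x) - f(-1)| = 4 * 3/400 = 3/100, which is not < 3/100; so no larger delta works.
Hence the largest such delta is 3/400.

3/400


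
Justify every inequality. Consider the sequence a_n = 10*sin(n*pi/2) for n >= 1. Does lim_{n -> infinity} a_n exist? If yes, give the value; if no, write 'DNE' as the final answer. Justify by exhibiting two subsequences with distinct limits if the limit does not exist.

Examine the behaviour of a_n along subsequences.
a_{4k+1} = 10*sin(pi/2 + 2k*pi) = 10 -> 10. a_{4k+3} = 10*sin(3pi/2 + 2k*pi) = -10 -> -10.
Since these two subsequential limits are 10 and -10, distinct, the full sequence cannot converge (a convergent sequence has all subsequences tending to the same limit). So lim a_n does not exist.

DNE


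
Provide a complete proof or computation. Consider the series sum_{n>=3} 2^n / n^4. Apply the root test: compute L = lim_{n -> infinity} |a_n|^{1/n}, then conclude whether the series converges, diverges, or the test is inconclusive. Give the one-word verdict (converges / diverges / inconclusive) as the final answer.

Let a_n denote the general term. Form |a_n|^(1/n) and simplify:
|a_n|^(1/n) = 2/n^(4/n)
Take the limit as n -> infinity: L = 2.
Since L = 2 > 1, the root test implies divergence.

diverges


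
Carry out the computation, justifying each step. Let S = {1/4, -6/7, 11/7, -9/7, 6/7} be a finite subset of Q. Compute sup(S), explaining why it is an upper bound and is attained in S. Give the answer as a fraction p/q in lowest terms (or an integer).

S is finite, so sup(S) = max(S).
Sorted decreasing:
11/7, 6/7, 1/4, -6/7, -9/7
The extremum is 11/7.
For every x in S, x <= 11/7. And 11/7 is in S, so it is attained.
Therefore sup(S) = 11/7.

11/7
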